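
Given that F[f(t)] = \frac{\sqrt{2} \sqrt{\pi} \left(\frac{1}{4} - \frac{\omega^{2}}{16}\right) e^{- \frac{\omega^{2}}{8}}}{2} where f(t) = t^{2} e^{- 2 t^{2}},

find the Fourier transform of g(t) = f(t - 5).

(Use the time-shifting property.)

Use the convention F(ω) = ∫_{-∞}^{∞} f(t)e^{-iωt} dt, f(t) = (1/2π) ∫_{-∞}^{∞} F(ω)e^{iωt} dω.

F[g](ω) = \frac{\sqrt{2} \sqrt{\pi} \left(4 - \omega^{2}\right) e^{- \frac{\omega \left(\omega + 40 i\right)}{8}}}{32}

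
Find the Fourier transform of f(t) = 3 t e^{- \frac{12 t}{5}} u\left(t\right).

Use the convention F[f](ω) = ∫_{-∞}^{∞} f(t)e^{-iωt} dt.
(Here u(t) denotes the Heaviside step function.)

F(ω) = \frac{75}{\left(5 i \omega + 12\right)^{2}}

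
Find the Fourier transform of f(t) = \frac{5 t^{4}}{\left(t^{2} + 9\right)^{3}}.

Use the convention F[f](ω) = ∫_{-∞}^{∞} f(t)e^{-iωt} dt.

F(ω) = \frac{5 \pi \left(3 \omega^{2} - 5 \left|{\omega}\right| + 1\right) e^{- 3 \left|{\omega}\right|}}{8}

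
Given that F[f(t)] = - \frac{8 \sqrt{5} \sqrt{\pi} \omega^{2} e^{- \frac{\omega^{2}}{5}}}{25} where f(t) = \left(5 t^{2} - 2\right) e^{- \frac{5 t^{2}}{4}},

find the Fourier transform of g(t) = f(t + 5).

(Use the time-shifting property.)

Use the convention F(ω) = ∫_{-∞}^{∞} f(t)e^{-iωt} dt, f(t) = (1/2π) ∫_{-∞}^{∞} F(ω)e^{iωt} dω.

F[g](ω) = - \frac{8 \sqrt{5} \sqrt{\pi} \omega^{2} e^{- \frac{\omega \left(\omega - 25 i\right)}{5}}}{25}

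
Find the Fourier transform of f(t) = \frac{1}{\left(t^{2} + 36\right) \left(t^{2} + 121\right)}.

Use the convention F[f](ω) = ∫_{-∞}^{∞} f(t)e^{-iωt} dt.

F(ω) = \frac{\pi \left(11 e^{5 \left|{\omega}\right|} - 6\right) e^{- 11 \left|{\omega}\right|}}{5610}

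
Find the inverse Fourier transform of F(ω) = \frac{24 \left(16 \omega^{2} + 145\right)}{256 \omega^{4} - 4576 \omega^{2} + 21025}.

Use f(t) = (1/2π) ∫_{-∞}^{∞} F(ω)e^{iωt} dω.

f(t) = 3 e^{- \frac{\left|{t}\right|}{4}} \cos{\left(3 \left|{t}\right| \right)}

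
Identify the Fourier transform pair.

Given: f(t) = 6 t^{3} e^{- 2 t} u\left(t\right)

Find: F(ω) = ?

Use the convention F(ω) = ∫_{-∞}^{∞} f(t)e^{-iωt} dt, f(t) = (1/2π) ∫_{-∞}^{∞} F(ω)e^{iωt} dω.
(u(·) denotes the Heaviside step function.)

F(ω) = \frac{36}{\left(i \omega + 2\right)^{4}}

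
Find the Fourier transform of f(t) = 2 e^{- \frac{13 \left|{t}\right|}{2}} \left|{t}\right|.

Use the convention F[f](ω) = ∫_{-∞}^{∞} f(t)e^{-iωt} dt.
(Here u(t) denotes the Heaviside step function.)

F(ω) = \frac{16 \left(169 - 4 \omega^{2}\right)}{\left(4 \omega^{2} + 169\right)^{2}}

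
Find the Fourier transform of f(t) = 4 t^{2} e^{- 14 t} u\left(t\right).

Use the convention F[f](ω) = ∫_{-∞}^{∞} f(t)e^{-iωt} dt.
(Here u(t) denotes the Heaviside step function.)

F(ω) = \frac{8}{\left(i \omega + 14\right)^{3}}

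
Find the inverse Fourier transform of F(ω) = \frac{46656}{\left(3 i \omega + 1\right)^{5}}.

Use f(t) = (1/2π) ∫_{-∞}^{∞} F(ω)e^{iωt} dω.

f(t) = 8 t^{4} e^{- \frac{t}{3}} u\left(t\right)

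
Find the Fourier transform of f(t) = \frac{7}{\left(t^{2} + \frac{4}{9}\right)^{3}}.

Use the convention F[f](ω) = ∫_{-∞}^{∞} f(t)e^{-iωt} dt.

F(ω) = \frac{189 \pi \left(4 \omega^{2} + 18 \left|{\omega}\right| + 27\right) e^{- \frac{2 \left|{\omega}\right|}{3}}}{256}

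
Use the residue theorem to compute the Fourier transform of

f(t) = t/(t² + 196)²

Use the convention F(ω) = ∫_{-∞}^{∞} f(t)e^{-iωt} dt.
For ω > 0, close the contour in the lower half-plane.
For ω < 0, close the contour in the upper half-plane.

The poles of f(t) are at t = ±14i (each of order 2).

Let g(z) = f(z)e^{-iωz}; for large |z| the factor e^{-iωz} decays in the lower half-plane when ω > 0 and in the upper half-plane when ω < 0.

Case ω > 0 (lower half-plane, clockwise contour ⇒ F(ω) = -2πi·ΣRes):
  Res_{z = - 14 i} g(z) = \frac{\omega e^{- 14 \omega}}{56} (pole of order 2)
  F(ω) = -2πi·ΣRes = - \frac{i \pi \omega e^{- 14 \omega}}{28}

Case ω < 0 (upper half-plane, counterclockwise contour ⇒ F(ω) = +2πi·ΣRes):
  Res_{z = 14 i} g(z) = - \frac{\omega e^{14 \omega}}{56} (pole of order 2)
  F(ω) = 2πi·ΣRes = - \frac{i \pi \omega e^{14 \omega}}{28}

Both cases combine into a single formula in |ω|:

F(ω) = - \frac{i \pi \omega e^{- 14 \left|{\omega}\right|}}{28}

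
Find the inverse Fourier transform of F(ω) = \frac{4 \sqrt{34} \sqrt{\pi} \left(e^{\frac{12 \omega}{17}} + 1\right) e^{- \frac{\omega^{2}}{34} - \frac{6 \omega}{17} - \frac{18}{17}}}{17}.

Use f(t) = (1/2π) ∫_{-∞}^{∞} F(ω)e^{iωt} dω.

f(t) = 8 e^{- \frac{17 t^{2}}{2}} \cos{\left(6 t \right)}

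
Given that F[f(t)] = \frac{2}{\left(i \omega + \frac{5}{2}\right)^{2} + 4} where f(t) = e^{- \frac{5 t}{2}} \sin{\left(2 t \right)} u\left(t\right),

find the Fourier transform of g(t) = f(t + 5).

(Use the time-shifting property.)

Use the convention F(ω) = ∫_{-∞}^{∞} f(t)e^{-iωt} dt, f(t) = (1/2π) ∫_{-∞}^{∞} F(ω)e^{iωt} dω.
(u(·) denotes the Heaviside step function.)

F[g](ω) = \frac{8 e^{5 i \omega}}{\left(2 i \omega + 5\right)^{2} + 16}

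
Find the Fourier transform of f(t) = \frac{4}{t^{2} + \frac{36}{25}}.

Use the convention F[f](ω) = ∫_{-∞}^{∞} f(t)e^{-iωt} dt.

F(ω) = \frac{10 \pi e^{- \frac{6 \left|{\omega}\right|}{5}}}{3}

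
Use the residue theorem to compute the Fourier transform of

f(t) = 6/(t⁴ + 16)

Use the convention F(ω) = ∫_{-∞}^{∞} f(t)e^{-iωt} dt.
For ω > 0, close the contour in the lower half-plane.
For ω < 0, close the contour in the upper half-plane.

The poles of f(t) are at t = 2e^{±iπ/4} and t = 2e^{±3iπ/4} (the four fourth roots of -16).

Let g(z) = f(z)e^{-iωz}; for large |z| the factor e^{-iωz} decays in the lower half-plane when ω > 0 and in the upper half-plane when ω < 0.

Case ω > 0 (lower half-plane, clockwise contour ⇒ F(ω) = -2πi·ΣRes):
  Res_{z = - \sqrt{2} - \sqrt{2} i} g(z) = \frac{3 \sqrt{2} i \left(1 - i\right) e^{\sqrt{2} \omega \left(-1 + i\right)}}{32}
  Res_{z = \sqrt{2} - \sqrt{2} i} g(z) = \frac{3 \sqrt{2} i \left(1 + i\right) e^{- \sqrt{2} \omega \left(1 + i\right)}}{32}
  F(ω) = -2πi·ΣRes = \frac{3 \sqrt{2} \pi \left(1 - i\right) \left(e^{2 \sqrt{2} i \omega} + i\right) e^{- \sqrt{2} \omega \left(1 + i\right)}}{16} = \frac{3 \pi e^{- \sqrt{2} \omega} \sin{\left(\sqrt{2} \omega + \frac{\pi}{4} \right)}}{4}

Case ω < 0 (upper half-plane, counterclockwise contour ⇒ F(ω) = +2πi·ΣRes):
  Res_{z = \sqrt{2} + \sqrt{2} i} g(z) = \frac{3 \sqrt{2} i \left(-1 + i\right) e^{\sqrt{2} \omega \left(1 - i\right)}}{32}
  Res_{z = - \sqrt{2} + \sqrt{2} i} g(z) = \frac{3 \sqrt{2} \left(1 - i\right) e^{\sqrt{2} \omega \left(1 + i\right)}}{32}
  F(ω) = 2πi·ΣRes = - \frac{3 \sqrt{2} i \pi \left(i \left(1 - i\right) e^{\sqrt{2} \omega \left(1 - i\right)} - \left(1 - i\right) e^{\sqrt{2} \omega \left(1 + i\right)}\right)}{16} = \frac{3 \pi e^{\sqrt{2} \omega} \cos{\left(\sqrt{2} \omega + \frac{\pi}{4} \right)}}{4}

Both cases combine into a single formula in |ω|:

F(ω) = \frac{3 \pi e^{- \sqrt{2} \left|{\omega}\right|} \sin{\left(\sqrt{2} \left|{\omega}\right| + \frac{\pi}{4} \right)}}{4}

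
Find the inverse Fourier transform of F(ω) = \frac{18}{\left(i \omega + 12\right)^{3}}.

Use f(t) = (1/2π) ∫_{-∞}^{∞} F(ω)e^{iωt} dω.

f(t) = 9 t^{2} e^{- 12 t} u\left(t\right)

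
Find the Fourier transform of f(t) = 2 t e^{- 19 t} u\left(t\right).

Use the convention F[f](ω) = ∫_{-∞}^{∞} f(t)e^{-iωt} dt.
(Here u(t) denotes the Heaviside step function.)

F(ω) = \frac{2}{\left(i \omega + 19\right)^{2}}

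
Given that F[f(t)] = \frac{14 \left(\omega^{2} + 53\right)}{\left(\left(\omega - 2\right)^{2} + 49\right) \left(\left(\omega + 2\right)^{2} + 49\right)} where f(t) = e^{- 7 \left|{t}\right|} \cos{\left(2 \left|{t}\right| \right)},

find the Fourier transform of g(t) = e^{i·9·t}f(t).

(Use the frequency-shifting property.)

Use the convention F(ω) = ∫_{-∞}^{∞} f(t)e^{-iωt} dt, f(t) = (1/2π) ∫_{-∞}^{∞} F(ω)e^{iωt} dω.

F[g](ω) = \frac{14 \left(\left(\omega - 9\right)^{2} + 53\right)}{\left(\left(\omega - 11\right)^{2} + 49\right) \left(\left(\omega - 7\right)^{2} + 49\right)}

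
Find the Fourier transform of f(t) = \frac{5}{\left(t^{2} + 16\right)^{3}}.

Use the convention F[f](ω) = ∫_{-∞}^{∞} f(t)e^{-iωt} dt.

F(ω) = \frac{5 \pi \left(16 \omega^{2} + 12 \left|{\omega}\right| + 3\right) e^{- 4 \left|{\omega}\right|}}{8192}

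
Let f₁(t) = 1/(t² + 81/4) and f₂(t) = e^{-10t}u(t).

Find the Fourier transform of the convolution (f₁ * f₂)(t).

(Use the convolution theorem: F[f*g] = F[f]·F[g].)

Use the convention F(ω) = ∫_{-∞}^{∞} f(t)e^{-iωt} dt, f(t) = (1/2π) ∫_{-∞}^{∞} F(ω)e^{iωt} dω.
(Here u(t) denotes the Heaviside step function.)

F[f₁*f₂](ω) = \frac{2 \pi e^{- \frac{9 \left|{\omega}\right|}{2}}}{9 \left(i \omega + 10\right)}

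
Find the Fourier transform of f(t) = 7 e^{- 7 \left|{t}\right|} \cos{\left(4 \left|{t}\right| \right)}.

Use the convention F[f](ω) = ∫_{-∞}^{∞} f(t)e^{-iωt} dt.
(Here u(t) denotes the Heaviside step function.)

F(ω) = \frac{98 \left(\omega^{2} + 65\right)}{\omega^{4} + 66 \omega^{2} + 4225}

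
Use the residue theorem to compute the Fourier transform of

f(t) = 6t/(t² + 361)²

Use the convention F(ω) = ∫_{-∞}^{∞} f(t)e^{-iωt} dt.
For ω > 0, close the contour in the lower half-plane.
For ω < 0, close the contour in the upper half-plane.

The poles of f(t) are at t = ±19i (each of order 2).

Let g(z) = f(z)e^{-iωz}; for large |z| the factor e^{-iωz} decays in the lower half-plane when ω > 0 and in the upper half-plane when ω < 0.

Case ω > 0 (lower half-plane, clockwise contour ⇒ F(ω) = -2πi·ΣRes):
  Res_{z = - 19 i} g(z) = \frac{3 \omega e^{- 19 \omega}}{38} (pole of order 2)
  F(ω) = -2πi·ΣRes = - \frac{3 i \pi \omega e^{- 19 \omega}}{19}

Case ω < 0 (upper half-plane, counterclockwise contour ⇒ F(ω) = +2πi·ΣRes):
  Res_{z = 19 i} g(z) = - \frac{3 \omega e^{19 \omega}}{38} (pole of order 2)
  F(ω) = 2πi·ΣRes = - \frac{3 i \pi \omega e^{19 \omega}}{19}

Both cases combine into a single formula in |ω|:

F(ω) = - \frac{3 i \pi \omega e^{- 19 \left|{\omega}\right|}}{19}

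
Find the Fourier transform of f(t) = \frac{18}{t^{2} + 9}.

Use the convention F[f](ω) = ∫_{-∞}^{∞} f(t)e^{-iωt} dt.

F(ω) = 6 \pi e^{- 3 \left|{\omega}\right|}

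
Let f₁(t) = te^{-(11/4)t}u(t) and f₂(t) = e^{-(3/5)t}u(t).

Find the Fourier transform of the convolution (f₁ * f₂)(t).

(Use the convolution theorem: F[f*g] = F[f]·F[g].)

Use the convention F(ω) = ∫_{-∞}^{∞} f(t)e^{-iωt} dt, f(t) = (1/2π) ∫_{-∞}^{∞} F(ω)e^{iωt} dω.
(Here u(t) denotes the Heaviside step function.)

F[f₁*f₂](ω) = \frac{80}{\left(4 i \omega + 11\right)^{2} \left(5 i \omega + 3\right)}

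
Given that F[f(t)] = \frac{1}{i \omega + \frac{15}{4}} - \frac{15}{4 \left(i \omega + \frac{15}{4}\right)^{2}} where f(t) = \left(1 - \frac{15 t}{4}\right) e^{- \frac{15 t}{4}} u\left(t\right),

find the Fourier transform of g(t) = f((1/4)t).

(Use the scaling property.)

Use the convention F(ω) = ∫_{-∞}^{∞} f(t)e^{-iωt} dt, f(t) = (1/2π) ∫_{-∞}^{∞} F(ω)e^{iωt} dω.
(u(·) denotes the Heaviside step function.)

F[g](ω) = \frac{256 i \omega}{- 256 \omega^{2} + 480 i \omega + 225}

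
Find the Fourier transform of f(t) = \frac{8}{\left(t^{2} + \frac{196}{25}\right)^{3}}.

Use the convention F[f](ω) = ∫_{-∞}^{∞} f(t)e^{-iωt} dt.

F(ω) = \frac{125 \pi \left(196 \omega^{2} + 210 \left|{\omega}\right| + 75\right) e^{- \frac{14 \left|{\omega}\right|}{5}}}{537824}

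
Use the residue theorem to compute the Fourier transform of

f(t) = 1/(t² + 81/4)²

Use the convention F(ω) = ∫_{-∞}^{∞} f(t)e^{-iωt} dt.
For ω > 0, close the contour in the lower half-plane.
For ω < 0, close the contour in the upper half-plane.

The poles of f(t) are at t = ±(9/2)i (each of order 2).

Let g(z) = f(z)e^{-iωz}; for large |z| the factor e^{-iωz} decays in the lower half-plane when ω > 0 and in the upper half-plane when ω < 0.

Case ω > 0 (lower half-plane, clockwise contour ⇒ F(ω) = -2πi·ΣRes):
  Res_{z = - \frac{9 i}{2}} g(z) = \frac{i \left(9 \omega + 2\right) e^{- \frac{9 \omega}{2}}}{729} (pole of order 2)
  F(ω) = -2πi·ΣRes = \frac{2 \pi \left(9 \omega + 2\right) e^{- \frac{9 \omega}{2}}}{729}

Case ω < 0 (upper half-plane, counterclockwise contour ⇒ F(ω) = +2πi·ΣRes):
  Res_{z = \frac{9 i}{2}} g(z) = \frac{i \left(9 \omega - 2\right) e^{\frac{9 \omega}{2}}}{729} (pole of order 2)
  F(ω) = 2πi·ΣRes = \frac{2 \pi \left(2 - 9 \omega\right) e^{\frac{9 \omega}{2}}}{729}

Both cases combine into a single formula in |ω|:

F(ω) = \frac{2 \pi \left(9 \left|{\omega}\right| + 2\right) e^{- \frac{9 \left|{\omega}\right|}{2}}}{729}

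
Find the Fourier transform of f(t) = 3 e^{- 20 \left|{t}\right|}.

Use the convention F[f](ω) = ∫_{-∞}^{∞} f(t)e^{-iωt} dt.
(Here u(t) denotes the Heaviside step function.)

F(ω) = \frac{120}{\omega^{2} + 400}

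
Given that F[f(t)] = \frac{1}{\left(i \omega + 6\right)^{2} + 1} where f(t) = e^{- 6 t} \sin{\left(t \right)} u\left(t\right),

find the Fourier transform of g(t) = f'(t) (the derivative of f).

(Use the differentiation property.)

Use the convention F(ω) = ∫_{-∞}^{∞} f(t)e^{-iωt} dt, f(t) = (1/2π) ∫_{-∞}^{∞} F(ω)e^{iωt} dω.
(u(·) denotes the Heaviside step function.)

F[g](ω) = \frac{i \omega}{\left(i \omega + 6\right)^{2} + 1}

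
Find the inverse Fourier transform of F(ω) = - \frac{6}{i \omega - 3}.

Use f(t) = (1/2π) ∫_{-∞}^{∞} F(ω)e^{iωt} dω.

f(t) = 6 e^{3 t} u\left(- t\right)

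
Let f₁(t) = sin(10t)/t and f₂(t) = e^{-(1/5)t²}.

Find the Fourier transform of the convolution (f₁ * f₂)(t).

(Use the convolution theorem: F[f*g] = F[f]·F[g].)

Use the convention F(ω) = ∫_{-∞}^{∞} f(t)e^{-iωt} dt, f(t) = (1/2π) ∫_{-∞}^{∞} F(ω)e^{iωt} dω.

F[f₁*f₂](ω) = \begin{cases} \sqrt{5} \pi^{\frac{3}{2}} e^{- \frac{5 \omega^{2}}{4}} & \text{for}\: \omega > -10 \wedge \omega < 10 \\0 & \text{otherwise} \end{cases}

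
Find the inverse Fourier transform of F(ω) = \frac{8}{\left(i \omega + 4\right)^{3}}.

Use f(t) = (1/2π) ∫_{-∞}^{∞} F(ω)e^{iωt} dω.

f(t) = 4 t^{2} e^{- 4 t} u\left(t\right)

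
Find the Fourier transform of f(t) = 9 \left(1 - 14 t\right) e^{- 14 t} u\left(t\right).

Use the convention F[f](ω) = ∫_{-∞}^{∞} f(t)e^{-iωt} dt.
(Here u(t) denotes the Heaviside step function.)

F(ω) = \frac{9 i \omega}{- \omega^{2} + 28 i \omega + 196}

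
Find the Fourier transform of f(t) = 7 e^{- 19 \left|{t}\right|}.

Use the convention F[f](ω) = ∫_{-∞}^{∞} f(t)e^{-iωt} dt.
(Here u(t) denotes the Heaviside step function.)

F(ω) = \frac{266}{\omega^{2} + 361}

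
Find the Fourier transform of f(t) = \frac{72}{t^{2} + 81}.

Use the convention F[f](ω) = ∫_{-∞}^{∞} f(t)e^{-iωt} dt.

F(ω) = 8 \pi e^{- 9 \left|{\omega}\right|}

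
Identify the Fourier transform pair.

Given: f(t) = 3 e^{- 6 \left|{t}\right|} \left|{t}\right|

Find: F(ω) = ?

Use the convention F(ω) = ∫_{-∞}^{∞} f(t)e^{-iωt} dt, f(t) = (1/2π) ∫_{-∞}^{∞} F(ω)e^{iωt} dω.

F(ω) = \frac{6 \left(36 - \omega^{2}\right)}{\left(\omega^{2} + 36\right)^{2}}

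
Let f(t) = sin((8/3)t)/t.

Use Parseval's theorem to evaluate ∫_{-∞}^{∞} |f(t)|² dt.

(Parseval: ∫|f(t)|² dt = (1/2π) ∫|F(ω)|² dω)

∫|f(t)|² dt = \frac{8 \pi}{3}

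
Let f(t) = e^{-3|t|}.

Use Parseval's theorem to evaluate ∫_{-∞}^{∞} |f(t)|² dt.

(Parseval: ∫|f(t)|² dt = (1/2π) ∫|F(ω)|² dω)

∫|f(t)|² dt = \frac{1}{3}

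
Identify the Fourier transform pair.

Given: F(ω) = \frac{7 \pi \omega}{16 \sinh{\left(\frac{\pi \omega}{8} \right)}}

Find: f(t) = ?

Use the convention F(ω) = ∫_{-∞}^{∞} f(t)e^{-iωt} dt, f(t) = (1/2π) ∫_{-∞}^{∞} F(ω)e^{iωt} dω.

f(t) = \frac{7}{\cosh^{2}{\left(4 t \right)}}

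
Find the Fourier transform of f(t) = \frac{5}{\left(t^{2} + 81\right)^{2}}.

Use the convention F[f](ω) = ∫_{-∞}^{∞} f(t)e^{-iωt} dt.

F(ω) = \frac{5 \pi \left(9 \left|{\omega}\right| + 1\right) e^{- 9 \left|{\omega}\right|}}{1458}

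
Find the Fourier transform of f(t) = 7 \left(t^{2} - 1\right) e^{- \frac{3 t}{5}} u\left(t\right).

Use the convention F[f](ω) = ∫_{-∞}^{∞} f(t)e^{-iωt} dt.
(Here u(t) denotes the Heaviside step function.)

F(ω) = \frac{35 \left(250 i \omega - \left(5 i \omega + 3\right)^{3} + 150\right)}{\left(5 i \omega + 3\right)^{4}}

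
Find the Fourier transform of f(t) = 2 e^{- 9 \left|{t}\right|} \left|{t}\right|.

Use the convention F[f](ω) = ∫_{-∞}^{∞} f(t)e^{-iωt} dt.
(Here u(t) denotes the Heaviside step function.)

F(ω) = \frac{4 \left(81 - \omega^{2}\right)}{\left(\omega^{2} + 81\right)^{2}}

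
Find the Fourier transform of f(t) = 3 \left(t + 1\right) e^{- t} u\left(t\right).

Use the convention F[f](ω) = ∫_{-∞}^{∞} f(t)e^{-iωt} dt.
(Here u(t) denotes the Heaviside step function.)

F(ω) = \frac{3 \left(- i \omega - 2\right)}{\omega^{2} - 2 i \omega - 1}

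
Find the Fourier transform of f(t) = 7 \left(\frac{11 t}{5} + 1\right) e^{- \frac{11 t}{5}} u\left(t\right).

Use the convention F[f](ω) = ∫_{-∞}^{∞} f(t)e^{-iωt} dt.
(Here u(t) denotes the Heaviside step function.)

F(ω) = \frac{35 \left(- 5 i \omega - 22\right)}{25 \omega^{2} - 110 i \omega - 121}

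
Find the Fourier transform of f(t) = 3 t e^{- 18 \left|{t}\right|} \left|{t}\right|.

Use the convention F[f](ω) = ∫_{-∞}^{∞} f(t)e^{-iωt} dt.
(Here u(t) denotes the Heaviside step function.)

F(ω) = \frac{12 i \omega \left(\omega^{2} - 972\right)}{\left(\omega^{2} + 324\right)^{3}}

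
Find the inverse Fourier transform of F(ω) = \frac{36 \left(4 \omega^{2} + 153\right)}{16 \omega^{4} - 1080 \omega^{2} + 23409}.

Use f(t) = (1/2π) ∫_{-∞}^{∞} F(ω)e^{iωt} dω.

f(t) = 3 e^{- \frac{3 \left|{t}\right|}{2}} \cos{\left(6 \left|{t}\right| \right)}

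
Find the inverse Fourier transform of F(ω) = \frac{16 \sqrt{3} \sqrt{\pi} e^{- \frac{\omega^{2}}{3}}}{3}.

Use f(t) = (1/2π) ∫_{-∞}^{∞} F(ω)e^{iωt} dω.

f(t) = 8 e^{- \frac{3 t^{2}}{4}}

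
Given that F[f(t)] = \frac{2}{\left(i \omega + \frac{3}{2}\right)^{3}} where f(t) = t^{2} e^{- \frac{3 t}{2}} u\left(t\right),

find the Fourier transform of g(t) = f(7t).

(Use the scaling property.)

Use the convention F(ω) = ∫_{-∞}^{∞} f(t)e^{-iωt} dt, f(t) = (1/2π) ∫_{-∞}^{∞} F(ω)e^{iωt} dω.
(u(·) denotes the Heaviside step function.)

F[g](ω) = \frac{784}{\left(2 i \omega + 21\right)^{3}}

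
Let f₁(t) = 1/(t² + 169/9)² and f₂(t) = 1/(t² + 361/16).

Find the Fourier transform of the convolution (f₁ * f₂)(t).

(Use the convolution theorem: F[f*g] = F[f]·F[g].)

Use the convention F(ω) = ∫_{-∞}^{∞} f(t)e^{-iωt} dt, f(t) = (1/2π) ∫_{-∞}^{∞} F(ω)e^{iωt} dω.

F[f₁*f₂](ω) = \frac{18 \pi^{2} \left(13 \left|{\omega}\right| + 3\right) e^{- \frac{109 \left|{\omega}\right|}{12}}}{41743}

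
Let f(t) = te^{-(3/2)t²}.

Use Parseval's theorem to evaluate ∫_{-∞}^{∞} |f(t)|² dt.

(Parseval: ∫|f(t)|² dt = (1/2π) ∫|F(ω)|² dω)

∫|f(t)|² dt = \frac{\sqrt{3} \sqrt{\pi}}{18}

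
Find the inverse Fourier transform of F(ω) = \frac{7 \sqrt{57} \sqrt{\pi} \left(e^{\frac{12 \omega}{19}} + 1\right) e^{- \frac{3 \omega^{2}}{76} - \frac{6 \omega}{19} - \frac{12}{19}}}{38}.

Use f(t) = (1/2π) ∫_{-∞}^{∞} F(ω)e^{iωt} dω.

f(t) = 7 e^{- \frac{19 t^{2}}{3}} \cos{\left(4 t \right)}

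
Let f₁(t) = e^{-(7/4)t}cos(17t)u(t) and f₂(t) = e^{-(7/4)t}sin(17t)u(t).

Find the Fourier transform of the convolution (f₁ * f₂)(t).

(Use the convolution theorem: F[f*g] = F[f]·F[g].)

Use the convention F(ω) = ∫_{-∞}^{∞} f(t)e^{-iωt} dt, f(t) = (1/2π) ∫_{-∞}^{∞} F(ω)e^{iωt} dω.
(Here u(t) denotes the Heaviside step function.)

F[f₁*f₂](ω) = \frac{1088 \left(4 i \omega + 7\right)}{\left(\left(4 i \omega + 7\right)^{2} + 4624\right)^{2}}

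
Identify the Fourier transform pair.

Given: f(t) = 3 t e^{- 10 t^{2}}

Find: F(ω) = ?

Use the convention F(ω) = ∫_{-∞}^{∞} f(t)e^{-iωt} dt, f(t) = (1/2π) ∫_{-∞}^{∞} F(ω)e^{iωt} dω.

F(ω) = - \frac{3 \sqrt{10} i \sqrt{\pi} \omega e^{- \frac{\omega^{2}}{40}}}{200}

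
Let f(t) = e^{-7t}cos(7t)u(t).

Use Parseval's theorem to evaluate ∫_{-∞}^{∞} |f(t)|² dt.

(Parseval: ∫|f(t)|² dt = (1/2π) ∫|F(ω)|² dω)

∫|f(t)|² dt = \frac{3}{56}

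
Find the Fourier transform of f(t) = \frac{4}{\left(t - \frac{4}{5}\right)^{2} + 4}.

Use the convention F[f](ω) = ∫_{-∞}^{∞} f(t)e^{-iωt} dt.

F(ω) = 2 \pi e^{- \frac{4 i \omega}{5} - 2 \left|{\omega}\right|}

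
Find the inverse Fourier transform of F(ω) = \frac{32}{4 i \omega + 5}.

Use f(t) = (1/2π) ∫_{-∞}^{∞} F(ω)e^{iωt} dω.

f(t) = 8 e^{- \frac{5 t}{4}} u\left(t\right)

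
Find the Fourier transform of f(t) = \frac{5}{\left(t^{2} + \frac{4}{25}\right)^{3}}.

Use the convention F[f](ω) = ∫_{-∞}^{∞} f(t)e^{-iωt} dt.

F(ω) = \frac{625 \pi \left(4 \omega^{2} + 30 \left|{\omega}\right| + 75\right) e^{- \frac{2 \left|{\omega}\right|}{5}}}{256}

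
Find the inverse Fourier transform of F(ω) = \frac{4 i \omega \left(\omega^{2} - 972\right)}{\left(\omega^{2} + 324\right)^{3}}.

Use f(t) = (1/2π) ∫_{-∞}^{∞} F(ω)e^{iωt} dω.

f(t) = t e^{- 18 \left|{t}\right|} \left|{t}\right|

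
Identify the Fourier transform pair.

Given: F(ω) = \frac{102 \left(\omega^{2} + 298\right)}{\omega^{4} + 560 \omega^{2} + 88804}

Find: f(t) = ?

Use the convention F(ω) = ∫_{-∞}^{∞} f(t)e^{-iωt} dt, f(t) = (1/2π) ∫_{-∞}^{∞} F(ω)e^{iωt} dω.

f(t) = 3 e^{- 17 \left|{t}\right|} \cos{\left(3 \left|{t}\right| \right)}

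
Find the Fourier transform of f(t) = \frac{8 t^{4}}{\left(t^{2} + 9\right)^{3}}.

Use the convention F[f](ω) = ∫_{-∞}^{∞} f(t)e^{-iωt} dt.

F(ω) = \pi \left(3 \omega^{2} - 5 \left|{\omega}\right| + 1\right) e^{- 3 \left|{\omega}\right|}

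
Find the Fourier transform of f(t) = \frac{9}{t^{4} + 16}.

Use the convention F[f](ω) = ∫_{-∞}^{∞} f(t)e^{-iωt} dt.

F(ω) = \frac{9 \pi e^{- \sqrt{2} \left|{\omega}\right|} \sin{\left(\sqrt{2} \left|{\omega}\right| + \frac{\pi}{4} \right)}}{8}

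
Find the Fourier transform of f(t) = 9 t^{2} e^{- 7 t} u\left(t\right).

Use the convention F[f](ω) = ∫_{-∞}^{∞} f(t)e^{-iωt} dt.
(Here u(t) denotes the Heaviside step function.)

F(ω) = \frac{18}{\left(i \omega + 7\right)^{3}}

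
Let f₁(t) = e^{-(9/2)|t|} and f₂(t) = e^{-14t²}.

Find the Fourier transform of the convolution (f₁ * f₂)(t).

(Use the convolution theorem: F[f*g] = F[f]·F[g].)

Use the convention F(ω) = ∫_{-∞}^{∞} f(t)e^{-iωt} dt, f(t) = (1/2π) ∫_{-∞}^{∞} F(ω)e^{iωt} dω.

F[f₁*f₂](ω) = \frac{18 \sqrt{14} \sqrt{\pi} e^{- \frac{\omega^{2}}{56}}}{7 \left(4 \omega^{2} + 81\right)}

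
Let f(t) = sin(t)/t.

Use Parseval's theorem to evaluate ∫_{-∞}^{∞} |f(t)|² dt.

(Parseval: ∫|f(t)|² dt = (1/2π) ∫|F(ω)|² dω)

∫|f(t)|² dt = \pi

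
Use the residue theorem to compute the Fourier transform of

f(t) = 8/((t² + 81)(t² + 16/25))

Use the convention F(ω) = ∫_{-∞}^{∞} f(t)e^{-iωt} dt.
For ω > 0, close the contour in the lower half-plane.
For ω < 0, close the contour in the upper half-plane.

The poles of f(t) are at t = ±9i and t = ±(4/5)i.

Let g(z) = f(z)e^{-iωz}; for large |z| the factor e^{-iωz} decays in the lower half-plane when ω > 0 and in the upper half-plane when ω < 0.

Case ω > 0 (lower half-plane, clockwise contour ⇒ F(ω) = -2πi·ΣRes):
  Res_{z = - 9 i} g(z) = - \frac{100 i e^{- 9 \omega}}{18081}
  Res_{z = - \frac{4 i}{5}} g(z) = \frac{125 i e^{- \frac{4 \omega}{5}}}{2009}
  F(ω) = -2πi·ΣRes = - \frac{200 \pi e^{- 9 \omega}}{18081} + \frac{250 \pi e^{- \frac{4 \omega}{5}}}{2009}

Case ω < 0 (upper half-plane, counterclockwise contour ⇒ F(ω) = +2πi·ΣRes):
  Res_{z = 9 i} g(z) = \frac{100 i e^{9 \omega}}{18081}
  Res_{z = \frac{4 i}{5}} g(z) = - \frac{125 i e^{\frac{4 \omega}{5}}}{2009}
  F(ω) = 2πi·ΣRes = \frac{50 \pi \left(45 e^{\frac{4 \omega}{5}} - 4 e^{9 \omega}\right)}{18081}

Both cases combine into a single formula in |ω|:

F(ω) = - \frac{200 \pi e^{- 9 \left|{\omega}\right|}}{18081} + \frac{250 \pi e^{- \frac{4 \left|{\omega}\right|}{5}}}{2009}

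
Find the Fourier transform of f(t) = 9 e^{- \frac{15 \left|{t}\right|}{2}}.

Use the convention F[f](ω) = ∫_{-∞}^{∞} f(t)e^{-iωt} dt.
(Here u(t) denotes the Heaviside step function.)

F(ω) = \frac{540}{4 \omega^{2} + 225}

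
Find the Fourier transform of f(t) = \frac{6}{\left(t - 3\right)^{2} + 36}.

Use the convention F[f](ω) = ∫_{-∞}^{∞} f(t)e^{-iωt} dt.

F(ω) = \pi e^{- 3 i \omega - 6 \left|{\omega}\right|}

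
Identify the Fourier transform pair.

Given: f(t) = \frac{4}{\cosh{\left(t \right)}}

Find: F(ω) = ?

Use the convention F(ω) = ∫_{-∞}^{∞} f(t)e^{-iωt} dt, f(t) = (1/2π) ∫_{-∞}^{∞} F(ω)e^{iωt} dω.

F(ω) = \frac{4 \pi}{\cosh{\left(\frac{\pi \omega}{2} \right)}}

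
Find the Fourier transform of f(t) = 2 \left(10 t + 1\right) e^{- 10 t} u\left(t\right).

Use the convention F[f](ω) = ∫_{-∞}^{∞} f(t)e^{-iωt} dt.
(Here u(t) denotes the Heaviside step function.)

F(ω) = \frac{2 \left(- i \omega - 20\right)}{\omega^{2} - 20 i \omega - 100}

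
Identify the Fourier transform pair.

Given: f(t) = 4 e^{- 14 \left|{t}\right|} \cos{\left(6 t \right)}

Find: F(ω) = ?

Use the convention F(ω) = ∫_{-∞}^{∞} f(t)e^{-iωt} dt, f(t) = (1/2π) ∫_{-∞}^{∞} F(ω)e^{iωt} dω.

F(ω) = \frac{112 \left(\omega^{2} + 232\right)}{\omega^{4} + 320 \omega^{2} + 53824}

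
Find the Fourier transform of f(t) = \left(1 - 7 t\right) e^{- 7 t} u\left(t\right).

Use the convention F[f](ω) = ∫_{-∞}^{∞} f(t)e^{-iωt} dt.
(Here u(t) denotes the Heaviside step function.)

F(ω) = \frac{i \omega}{- \omega^{2} + 14 i \omega + 49}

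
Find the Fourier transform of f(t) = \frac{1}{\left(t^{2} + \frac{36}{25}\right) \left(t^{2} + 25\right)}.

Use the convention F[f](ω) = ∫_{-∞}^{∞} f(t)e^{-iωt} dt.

F(ω) = - \frac{5 \pi e^{- 5 \left|{\omega}\right|}}{589} + \frac{125 \pi e^{- \frac{6 \left|{\omega}\right|}{5}}}{3534}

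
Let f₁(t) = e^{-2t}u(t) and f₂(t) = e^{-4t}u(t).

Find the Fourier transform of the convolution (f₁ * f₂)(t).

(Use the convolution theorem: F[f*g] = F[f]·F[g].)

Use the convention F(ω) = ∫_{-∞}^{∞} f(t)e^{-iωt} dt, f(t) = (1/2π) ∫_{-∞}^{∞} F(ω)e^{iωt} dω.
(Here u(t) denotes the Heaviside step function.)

F[f₁*f₂](ω) = \frac{1}{\left(i \omega + 2\right) \left(i \omega + 4\right)}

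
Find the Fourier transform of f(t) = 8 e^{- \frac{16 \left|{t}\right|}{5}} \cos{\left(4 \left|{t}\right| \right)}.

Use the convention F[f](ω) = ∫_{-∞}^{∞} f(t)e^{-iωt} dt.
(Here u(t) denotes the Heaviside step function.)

F(ω) = \frac{1280 \left(25 \omega^{2} + 656\right)}{625 \omega^{4} - 7200 \omega^{2} + 430336}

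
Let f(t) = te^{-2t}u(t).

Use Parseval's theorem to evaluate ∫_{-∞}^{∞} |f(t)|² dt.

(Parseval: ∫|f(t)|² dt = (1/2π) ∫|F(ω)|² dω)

∫|f(t)|² dt = \frac{1}{32}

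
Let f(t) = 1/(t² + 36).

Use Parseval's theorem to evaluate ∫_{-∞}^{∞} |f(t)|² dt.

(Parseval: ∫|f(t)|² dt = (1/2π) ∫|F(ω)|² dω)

∫|f(t)|² dt = \frac{\pi}{432}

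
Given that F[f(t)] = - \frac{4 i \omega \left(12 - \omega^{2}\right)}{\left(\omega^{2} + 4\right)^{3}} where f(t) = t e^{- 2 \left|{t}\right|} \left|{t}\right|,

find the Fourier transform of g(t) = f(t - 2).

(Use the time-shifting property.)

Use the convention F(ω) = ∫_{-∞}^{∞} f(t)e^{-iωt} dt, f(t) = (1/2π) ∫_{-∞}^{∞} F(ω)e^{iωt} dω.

F[g](ω) = \frac{4 i \omega \left(\omega^{2} - 12\right) e^{- 2 i \omega}}{\left(\omega^{2} + 4\right)^{3}}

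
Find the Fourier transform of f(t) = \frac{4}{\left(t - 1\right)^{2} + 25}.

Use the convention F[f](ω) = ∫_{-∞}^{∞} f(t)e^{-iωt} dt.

F(ω) = \frac{4 \pi e^{- i \omega - 5 \left|{\omega}\right|}}{5}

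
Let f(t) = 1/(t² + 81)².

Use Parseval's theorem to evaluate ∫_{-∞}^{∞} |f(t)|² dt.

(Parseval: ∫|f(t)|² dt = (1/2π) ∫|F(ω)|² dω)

∫|f(t)|² dt = \frac{5 \pi}{76527504}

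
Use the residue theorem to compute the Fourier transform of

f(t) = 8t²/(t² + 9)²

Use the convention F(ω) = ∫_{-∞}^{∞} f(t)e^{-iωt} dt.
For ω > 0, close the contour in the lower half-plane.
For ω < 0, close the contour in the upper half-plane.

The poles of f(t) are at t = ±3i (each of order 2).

Let g(z) = f(z)e^{-iωz}; for large |z| the factor e^{-iωz} decays in the lower half-plane when ω > 0 and in the upper half-plane when ω < 0.

Case ω > 0 (lower half-plane, clockwise contour ⇒ F(ω) = -2πi·ΣRes):
  Res_{z = - 3 i} g(z) = i \left(\frac{2}{3} - 2 \omega\right) e^{- 3 \omega} (pole of order 2)
  F(ω) = -2πi·ΣRes = \frac{4 \pi \left(1 - 3 \omega\right) e^{- 3 \omega}}{3}

Case ω < 0 (upper half-plane, counterclockwise contour ⇒ F(ω) = +2πi·ΣRes):
  Res_{z = 3 i} g(z) = i \left(- 2 \omega - \frac{2}{3}\right) e^{3 \omega} (pole of order 2)
  F(ω) = 2πi·ΣRes = \frac{4 \pi \left(3 \omega + 1\right) e^{3 \omega}}{3}

Both cases combine into a single formula in |ω|:

F(ω) = \frac{4 \pi \left(1 - 3 \left|{\omega}\right|\right) e^{- 3 \left|{\omega}\right|}}{3}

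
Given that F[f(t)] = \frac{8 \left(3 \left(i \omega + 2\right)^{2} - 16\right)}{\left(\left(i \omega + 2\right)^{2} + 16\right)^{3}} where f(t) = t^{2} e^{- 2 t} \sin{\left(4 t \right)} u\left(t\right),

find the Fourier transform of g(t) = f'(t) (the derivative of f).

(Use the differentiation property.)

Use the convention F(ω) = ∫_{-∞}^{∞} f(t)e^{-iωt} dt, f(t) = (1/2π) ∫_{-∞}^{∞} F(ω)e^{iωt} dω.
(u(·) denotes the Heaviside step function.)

F[g](ω) = \frac{8 i \omega \left(3 \left(i \omega + 2\right)^{2} - 16\right)}{\left(\left(i \omega + 2\right)^{2} + 16\right)^{3}}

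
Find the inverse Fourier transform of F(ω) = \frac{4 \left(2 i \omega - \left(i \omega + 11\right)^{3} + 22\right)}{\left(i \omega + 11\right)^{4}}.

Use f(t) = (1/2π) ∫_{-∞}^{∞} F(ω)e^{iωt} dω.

f(t) = 4 \left(t^{2} - 1\right) e^{- 11 t} u\left(t\right)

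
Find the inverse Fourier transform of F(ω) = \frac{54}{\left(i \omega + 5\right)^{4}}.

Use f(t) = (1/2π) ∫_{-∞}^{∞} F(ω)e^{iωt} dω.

f(t) = 9 t^{3} e^{- 5 t} u\left(t\right)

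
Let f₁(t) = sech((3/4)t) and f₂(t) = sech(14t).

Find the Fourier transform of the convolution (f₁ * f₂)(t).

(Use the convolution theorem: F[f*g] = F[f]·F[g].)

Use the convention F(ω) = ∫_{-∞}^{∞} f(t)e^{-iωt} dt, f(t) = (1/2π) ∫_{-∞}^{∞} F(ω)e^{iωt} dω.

F[f₁*f₂](ω) = \frac{2 \pi^{2}}{21 \cosh{\left(\frac{\pi \omega}{28} \right)} \cosh{\left(\frac{2 \pi \omega}{3} \right)}}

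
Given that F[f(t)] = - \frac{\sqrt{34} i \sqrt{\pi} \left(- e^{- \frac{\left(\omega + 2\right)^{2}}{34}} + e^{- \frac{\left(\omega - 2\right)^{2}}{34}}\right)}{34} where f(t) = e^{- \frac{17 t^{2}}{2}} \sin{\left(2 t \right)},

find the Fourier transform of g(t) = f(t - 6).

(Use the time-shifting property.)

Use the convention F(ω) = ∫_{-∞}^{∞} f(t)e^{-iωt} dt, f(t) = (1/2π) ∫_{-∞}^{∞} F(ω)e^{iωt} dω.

F[g](ω) = \frac{\sqrt{34} i \sqrt{\pi} \left(1 - e^{\frac{4 \omega}{17}}\right) e^{- \frac{\omega^{2}}{34} - \frac{2 \omega}{17} - 6 i \omega - \frac{2}{17}}}{34}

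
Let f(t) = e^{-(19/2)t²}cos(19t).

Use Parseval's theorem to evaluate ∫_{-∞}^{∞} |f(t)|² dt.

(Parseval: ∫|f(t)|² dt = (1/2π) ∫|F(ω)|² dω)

∫|f(t)|² dt = \frac{\sqrt{19} \sqrt{\pi} \left(1 + e^{19}\right)}{38 e^{19}}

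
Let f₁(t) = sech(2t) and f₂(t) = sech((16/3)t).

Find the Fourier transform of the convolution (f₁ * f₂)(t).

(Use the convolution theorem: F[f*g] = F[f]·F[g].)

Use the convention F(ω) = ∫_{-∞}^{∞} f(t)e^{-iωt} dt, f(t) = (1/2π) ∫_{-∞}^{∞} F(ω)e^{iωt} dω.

F[f₁*f₂](ω) = \frac{3 \pi^{2}}{32 \cosh{\left(\frac{3 \pi \omega}{32} \right)} \cosh{\left(\frac{\pi \omega}{4} \right)}}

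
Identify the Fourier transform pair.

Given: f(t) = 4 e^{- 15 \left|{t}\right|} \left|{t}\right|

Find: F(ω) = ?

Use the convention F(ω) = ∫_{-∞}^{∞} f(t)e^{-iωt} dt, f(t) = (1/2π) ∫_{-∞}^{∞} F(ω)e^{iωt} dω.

F(ω) = \frac{8 \left(225 - \omega^{2}\right)}{\left(\omega^{2} + 225\right)^{2}}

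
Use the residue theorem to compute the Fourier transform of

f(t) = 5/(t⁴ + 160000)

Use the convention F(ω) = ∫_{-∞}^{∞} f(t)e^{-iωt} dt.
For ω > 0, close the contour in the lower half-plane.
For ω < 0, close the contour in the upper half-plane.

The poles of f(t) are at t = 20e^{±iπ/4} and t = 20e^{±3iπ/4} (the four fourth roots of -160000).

Let g(z) = f(z)e^{-iωz}; for large |z| the factor e^{-iωz} decays in the lower half-plane when ω > 0 and in the upper half-plane when ω < 0.

Case ω > 0 (lower half-plane, clockwise contour ⇒ F(ω) = -2πi·ΣRes):
  Res_{z = - 10 \sqrt{2} - 10 \sqrt{2} i} g(z) = \frac{\sqrt{2} i \left(1 - i\right) e^{10 \sqrt{2} \omega \left(-1 + i\right)}}{12800}
  Res_{z = 10 \sqrt{2} - 10 \sqrt{2} i} g(z) = \frac{\sqrt{2} i \left(1 + i\right) e^{- 10 \sqrt{2} \omega \left(1 + i\right)}}{12800}
  F(ω) = -2πi·ΣRes = \frac{\sqrt{2} \pi \left(1 - i\right) \left(e^{20 \sqrt{2} i \omega} + i\right) e^{- 10 \sqrt{2} \omega \left(1 + i\right)}}{6400} = \frac{\pi e^{- 10 \sqrt{2} \omega} \sin{\left(10 \sqrt{2} \omega + \frac{\pi}{4} \right)}}{1600}

Case ω < 0 (upper half-plane, counterclockwise contour ⇒ F(ω) = +2πi·ΣRes):
  Res_{z = 10 \sqrt{2} + 10 \sqrt{2} i} g(z) = \frac{\sqrt{2} i \left(-1 + i\right) e^{10 \sqrt{2} \omega \left(1 - i\right)}}{12800}
  Res_{z = - 10 \sqrt{2} + 10 \sqrt{2} i} g(z) = \frac{\sqrt{2} \left(1 - i\right) e^{10 \sqrt{2} \omega \left(1 + i\right)}}{12800}
  F(ω) = 2πi·ΣRes = - \frac{\sqrt{2} i \pi \left(i \left(1 - i\right) e^{10 \sqrt{2} \omega \left(1 - i\right)} - \left(1 - i\right) e^{10 \sqrt{2} \omega \left(1 + i\right)}\right)}{6400} = \frac{\pi e^{10 \sqrt{2} \omega} \cos{\left(10 \sqrt{2} \omega + \frac{\pi}{4} \right)}}{1600}

Both cases combine into a single formula in |ω|:

F(ω) = \frac{\pi e^{- 10 \sqrt{2} \left|{\omega}\right|} \sin{\left(10 \sqrt{2} \left|{\omega}\right| + \frac{\pi}{4} \right)}}{1600}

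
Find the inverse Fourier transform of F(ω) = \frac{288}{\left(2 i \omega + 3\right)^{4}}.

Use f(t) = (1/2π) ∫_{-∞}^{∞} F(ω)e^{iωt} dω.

f(t) = 3 t^{3} e^{- \frac{3 t}{2}} u\left(t\right)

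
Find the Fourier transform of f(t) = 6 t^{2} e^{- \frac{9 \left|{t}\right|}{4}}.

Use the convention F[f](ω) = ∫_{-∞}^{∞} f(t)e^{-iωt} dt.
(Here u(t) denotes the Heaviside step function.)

F(ω) = \frac{41472 \left(27 - 16 \omega^{2}\right)}{\left(16 \omega^{2} + 81\right)^{3}}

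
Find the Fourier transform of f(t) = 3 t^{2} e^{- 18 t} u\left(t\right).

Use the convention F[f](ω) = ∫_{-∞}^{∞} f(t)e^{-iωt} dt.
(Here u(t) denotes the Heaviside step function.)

F(ω) = \frac{6}{\left(i \omega + 18\right)^{3}}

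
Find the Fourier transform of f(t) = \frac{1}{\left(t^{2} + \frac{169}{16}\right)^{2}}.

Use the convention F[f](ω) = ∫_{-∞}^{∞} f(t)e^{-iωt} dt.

F(ω) = \frac{8 \pi \left(13 \left|{\omega}\right| + 4\right) e^{- \frac{13 \left|{\omega}\right|}{4}}}{2197}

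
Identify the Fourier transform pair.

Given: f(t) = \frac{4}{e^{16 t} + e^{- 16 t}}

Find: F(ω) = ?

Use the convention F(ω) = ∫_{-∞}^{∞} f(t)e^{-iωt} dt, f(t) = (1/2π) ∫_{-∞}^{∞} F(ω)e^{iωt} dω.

F(ω) = \frac{\pi}{8 \cosh{\left(\frac{\pi \omega}{32} \right)}}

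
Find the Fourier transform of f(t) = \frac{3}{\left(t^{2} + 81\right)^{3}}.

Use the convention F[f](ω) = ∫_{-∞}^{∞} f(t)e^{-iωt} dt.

F(ω) = \frac{\pi \left(27 \omega^{2} + 9 \left|{\omega}\right| + 1\right) e^{- 9 \left|{\omega}\right|}}{52488}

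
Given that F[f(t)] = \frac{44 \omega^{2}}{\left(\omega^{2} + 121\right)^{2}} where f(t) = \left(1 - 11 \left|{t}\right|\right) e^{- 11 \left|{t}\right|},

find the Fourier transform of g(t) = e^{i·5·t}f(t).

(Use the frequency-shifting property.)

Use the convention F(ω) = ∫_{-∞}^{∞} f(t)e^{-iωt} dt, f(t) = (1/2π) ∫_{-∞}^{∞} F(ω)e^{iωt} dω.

F[g](ω) = \frac{44 \left(\omega - 5\right)^{2}}{\left(\left(\omega - 5\right)^{2} + 121\right)^{2}}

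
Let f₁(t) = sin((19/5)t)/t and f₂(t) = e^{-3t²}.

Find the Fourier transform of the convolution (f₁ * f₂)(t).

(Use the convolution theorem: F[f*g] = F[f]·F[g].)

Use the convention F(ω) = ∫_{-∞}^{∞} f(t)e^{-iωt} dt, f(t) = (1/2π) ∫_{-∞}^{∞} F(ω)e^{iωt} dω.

F[f₁*f₂](ω) = \begin{cases} \frac{\sqrt{3} \pi^{\frac{3}{2}} e^{- \frac{\omega^{2}}{12}}}{3} & \text{for}\: \omega > - \frac{19}{5} \wedge \omega < \frac{19}{5} \\0 & \text{otherwise} \end{cases}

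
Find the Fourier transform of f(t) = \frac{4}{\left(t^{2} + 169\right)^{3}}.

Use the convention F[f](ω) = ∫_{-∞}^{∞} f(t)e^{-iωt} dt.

F(ω) = \frac{\pi \left(169 \omega^{2} + 39 \left|{\omega}\right| + 3\right) e^{- 13 \left|{\omega}\right|}}{742586}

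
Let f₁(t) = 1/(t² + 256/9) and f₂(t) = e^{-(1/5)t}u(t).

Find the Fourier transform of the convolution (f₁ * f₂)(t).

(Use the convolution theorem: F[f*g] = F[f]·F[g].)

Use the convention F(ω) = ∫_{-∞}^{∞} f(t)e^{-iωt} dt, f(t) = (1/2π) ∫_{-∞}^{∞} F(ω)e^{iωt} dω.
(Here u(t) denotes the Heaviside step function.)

F[f₁*f₂](ω) = \frac{15 \pi e^{- \frac{16 \left|{\omega}\right|}{3}}}{16 \left(5 i \omega + 1\right)}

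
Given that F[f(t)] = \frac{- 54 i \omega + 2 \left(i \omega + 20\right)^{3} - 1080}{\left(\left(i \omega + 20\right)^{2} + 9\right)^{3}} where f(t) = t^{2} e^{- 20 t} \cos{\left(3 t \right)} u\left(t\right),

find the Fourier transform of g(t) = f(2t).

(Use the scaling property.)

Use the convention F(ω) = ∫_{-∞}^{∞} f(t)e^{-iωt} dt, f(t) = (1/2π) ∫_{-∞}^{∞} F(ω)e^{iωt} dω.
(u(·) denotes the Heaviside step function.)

F[g](ω) = \frac{8 \left(- 108 i \omega + \left(i \omega + 40\right)^{3} - 4320\right)}{\left(\left(i \omega + 40\right)^{2} + 36\right)^{3}}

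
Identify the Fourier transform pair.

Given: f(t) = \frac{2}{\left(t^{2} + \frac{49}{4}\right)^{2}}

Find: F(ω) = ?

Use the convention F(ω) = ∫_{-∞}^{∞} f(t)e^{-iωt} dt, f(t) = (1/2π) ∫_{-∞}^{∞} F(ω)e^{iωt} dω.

F(ω) = \frac{4 \pi \left(7 \left|{\omega}\right| + 2\right) e^{- \frac{7 \left|{\omega}\right|}{2}}}{343}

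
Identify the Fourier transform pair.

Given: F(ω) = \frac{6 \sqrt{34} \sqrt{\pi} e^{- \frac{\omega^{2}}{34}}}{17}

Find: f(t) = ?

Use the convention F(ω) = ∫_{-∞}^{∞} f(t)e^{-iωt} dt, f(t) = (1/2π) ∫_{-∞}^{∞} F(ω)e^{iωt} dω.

f(t) = 6 e^{- \frac{17 t^{2}}{2}}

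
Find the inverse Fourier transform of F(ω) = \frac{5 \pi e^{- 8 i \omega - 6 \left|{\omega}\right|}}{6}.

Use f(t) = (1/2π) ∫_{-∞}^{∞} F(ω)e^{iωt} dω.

f(t) = \frac{5}{\left(t - 8\right)^{2} + 36}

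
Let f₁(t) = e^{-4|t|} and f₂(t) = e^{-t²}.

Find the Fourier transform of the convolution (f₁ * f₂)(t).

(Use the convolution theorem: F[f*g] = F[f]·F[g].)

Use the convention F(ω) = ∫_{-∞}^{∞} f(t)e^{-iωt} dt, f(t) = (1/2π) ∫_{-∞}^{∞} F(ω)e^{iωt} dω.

F[f₁*f₂](ω) = \frac{8 \sqrt{\pi} e^{- \frac{\omega^{2}}{4}}}{\omega^{2} + 16}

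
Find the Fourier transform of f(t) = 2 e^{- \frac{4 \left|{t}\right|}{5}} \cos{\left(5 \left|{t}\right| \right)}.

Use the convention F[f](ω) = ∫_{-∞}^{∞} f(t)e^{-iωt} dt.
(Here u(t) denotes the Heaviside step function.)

F(ω) = \frac{80 \left(25 \omega^{2} + 641\right)}{625 \omega^{4} - 30450 \omega^{2} + 410881}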